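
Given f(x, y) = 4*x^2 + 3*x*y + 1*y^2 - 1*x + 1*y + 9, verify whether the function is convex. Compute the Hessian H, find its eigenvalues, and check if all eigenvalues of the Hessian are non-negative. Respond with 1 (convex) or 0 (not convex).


The Hessian of f(x,y) = 4*x^2 + 3*x*y + 1*y^2 - 1*x + 1*y + 9 is:
H = [[8, 3], [3, 2]]
Trace = 8 + 2 = 10
Determinant = 8*2 - (3)^2 = 7
Discriminant = (10)^2 - 4*7 = 72.0
Eigenvalues: lambda_1 = 0.7574, lambda_2 = 9.2426
The function is convex.

1


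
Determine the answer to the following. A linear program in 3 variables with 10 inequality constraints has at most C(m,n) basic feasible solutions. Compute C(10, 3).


Each vertex corresponds to some choice of n active constraints out of m, so the number of vertices is at most C(m, n) = m! / (n!(m-n)!).
m = 10, n = 3
Numerator: 10 * 9 * 8
Denominator: 3! = 6
C(10, 3) = 120


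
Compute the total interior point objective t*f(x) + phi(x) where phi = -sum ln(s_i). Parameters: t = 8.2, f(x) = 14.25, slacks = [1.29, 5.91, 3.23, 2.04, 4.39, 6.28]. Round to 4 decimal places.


Step 1: Compute log-barrier.
ln values: [0.2546, 1.7766, 1.1725, 0.7129, 1.4793, 1.8374]
phi = -(0.2546 + 1.7766 + 1.1725 + 0.7129 + 1.4793 + 1.8374) = -7.2334
Step 2: Compute augmented objective.
t*f(x) = 8.2*14.25 = 116.85
Total = 116.85 - 7.2334 = 109.6166


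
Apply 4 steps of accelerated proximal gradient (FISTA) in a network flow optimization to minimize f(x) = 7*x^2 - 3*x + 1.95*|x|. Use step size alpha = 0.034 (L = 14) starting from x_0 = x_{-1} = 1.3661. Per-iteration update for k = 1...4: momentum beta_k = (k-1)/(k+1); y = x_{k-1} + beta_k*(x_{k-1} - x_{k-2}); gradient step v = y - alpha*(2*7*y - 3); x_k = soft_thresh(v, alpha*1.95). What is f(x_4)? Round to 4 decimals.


FISTA on f(x) = 7*x^2 - 3*x + 1.95*|x|
L = 14, alpha = 0.034
Iteration 1: beta = 0.0, y = 1.3661 + 0.0*(1.3661 - 1.3661) = 1.3661
  grad(y) = 16.1254, v = y - alpha*grad = 0.8178
  prox(v) = soft_thresh(0.8178, 0.0663) = 0.7515
Iteration 2: beta = 0.3333, y = 0.7515 + 0.3333*(0.7515 - 1.3661) = 0.5467
  grad(y) = 4.6535, v = y - alpha*grad = 0.3885
  prox(v) = soft_thresh(0.3885, 0.0663) = 0.3222
Iteration 3: beta = 0.5, y = 0.3222 + 0.5*(0.3222 - 0.7515) = 0.1075
  grad(y) = -1.4954, v = y - alpha*grad = 0.1583
  prox(v) = soft_thresh(0.1583, 0.0663) = 0.092
Iteration 4: beta = 0.6, y = 0.092 + 0.6*(0.092 - 0.3222) = -0.0461
  grad(y) = -3.645, v = y - alpha*grad = 0.0779
  prox(v) = soft_thresh(0.0779, 0.0663) = 0.0116
f(x_4) = 7*0.0116^2 - 3*0.0116 + 1.95*|0.0116| = -0.0112


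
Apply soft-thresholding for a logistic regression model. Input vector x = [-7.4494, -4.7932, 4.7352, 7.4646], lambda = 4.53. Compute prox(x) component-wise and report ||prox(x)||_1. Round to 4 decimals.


Soft-thresholding with lambda = 4.53:
prox(-7.4494) = sign(-7.4494)*max(|-7.4494| - 4.53, 0) = -2.9194
prox(-4.7932) = sign(-4.7932)*max(|-4.7932| - 4.53, 0) = -0.2632
prox(4.7352) = sign(4.7352)*max(|4.7352| - 4.53, 0) = 0.2052
prox(7.4646) = sign(7.4646)*max(|7.4646| - 4.53, 0) = 2.9346
prox(x) = [-2.9194, -0.2632, 0.2052, 2.9346]
||prox(x)||_1 = 2.9194 + 0.2632 + 0.2052 + 2.9346 = 6.3224


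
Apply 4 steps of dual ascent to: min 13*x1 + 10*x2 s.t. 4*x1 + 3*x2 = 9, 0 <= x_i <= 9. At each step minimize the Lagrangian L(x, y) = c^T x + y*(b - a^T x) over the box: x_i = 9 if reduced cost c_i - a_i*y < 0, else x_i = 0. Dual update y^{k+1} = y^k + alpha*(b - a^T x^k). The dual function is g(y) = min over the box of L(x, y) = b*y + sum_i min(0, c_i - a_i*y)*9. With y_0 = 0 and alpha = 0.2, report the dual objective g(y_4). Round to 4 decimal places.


Dual ascent for LP: min 13*x1 + 10*x2, 4*x1 + 3*x2 = 9, 0 <= x_i <= 9
Step 1: y^k = 0.0, reduced costs: (13.0, 10.0)
  x^k = (0.0, 0.0), subgradient = b - a^T x = 9.0
  y^{k+1} = 0.0 + 0.2*9.0 = 1.8
Step 2: y^k = 1.8, reduced costs: (5.8, 4.6)
  x^k = (0.0, 0.0), subgradient = b - a^T x = 9.0
  y^{k+1} = 1.8 + 0.2*9.0 = 3.6
Step 3: y^k = 3.6, reduced costs: (-1.4, -0.8)
  x^k = (9.0, 9.0), subgradient = b - a^T x = -54.0
  y^{k+1} = 3.6 + 0.2*-54.0 = -7.2
Step 4: y^k = -7.2, reduced costs: (41.8, 31.6)
  x^k = (0.0, 0.0), subgradient = b - a^T x = 9.0
  y^{k+1} = -7.2 + 0.2*9.0 = -5.4
Dual objective at y_4 = -5.4: reduced costs (34.6, 26.2), box minimizer x = (0.0, 0.0)
g(y_4) = b*y + (c1 - a1*y)*x1 + (c2 - a2*y)*x2 = 9*(-5.4) + 34.6*0.0 + 26.2*0.0 = -48.6 + 0.0 + 0.0 = -48.6


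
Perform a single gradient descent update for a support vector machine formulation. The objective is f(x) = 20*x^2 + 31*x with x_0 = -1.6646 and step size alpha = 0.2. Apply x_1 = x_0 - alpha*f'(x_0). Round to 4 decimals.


We compute the gradient at x_0 and apply the update.
f'(x) = 40*x + 31
f'(-1.6646) = 40*-1.6646 + 31 = -35.584
x_1 = -1.6646 - 0.2*-35.584 = 5.4522


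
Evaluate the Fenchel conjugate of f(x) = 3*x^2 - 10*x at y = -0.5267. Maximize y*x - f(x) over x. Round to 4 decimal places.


f*(y) = sup_x {y*x - a*x^2 - b*x} = sup_x {(y-b)*x - a*x^2}
FOC: (y - b) - 2a*x = 0 => x* = (y - b)/(2a)
x* = (-0.5267 + 10)/(2*3) = 1.5789
f*(-0.5267) = (y-b)^2/(4a) = (-0.5267 + 10)^2/(4*3)
= 89.7434/12 = 7.4786


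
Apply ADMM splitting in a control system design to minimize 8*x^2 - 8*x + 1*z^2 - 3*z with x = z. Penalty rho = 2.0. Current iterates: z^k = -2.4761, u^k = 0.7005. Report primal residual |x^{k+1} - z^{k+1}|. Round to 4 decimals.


ADMM iteration with rho = 2.0, z^k = -2.4761, u^k = 0.7005
Step 1: x-update.
Minimize 8*x^2 - 8*x + (2.0/2)*(x + 2.4761 + 0.7005)^2
FOC: (2*8 + 2.0)*x = 8 + 2.0*(-2.4761 - 0.7005)
x^{k+1} = 0.0915
Step 2: z-update.
Minimize 1*z^2 - 3*z + (2.0/2)*(0.0915 - z + 0.7005)^2
FOC: (2*1 + 2.0)*z = 3 + 2.0*(0.0915 + 0.7005)
z^{k+1} = 1.146
Step 3: u-update.
u^{k+1} = 0.7005 + 0.0915 - 1.146 = -0.354
Step 4: Primal residual = |0.0915 - 1.146| = 1.0545


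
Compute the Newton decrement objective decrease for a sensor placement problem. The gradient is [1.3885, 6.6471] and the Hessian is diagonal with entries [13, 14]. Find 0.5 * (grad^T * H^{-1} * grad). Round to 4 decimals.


Step 1: H is diagonal, so H^(-1) * g = [0.1068, 0.4748].
Step 2: g^T H^(-1) g = sum_i g_i^2 / H_ii
  = (1.3885)^2/13 + (6.6471)^2/14
  = 0.1483 + 3.156 = 3.3043
Step 3: Objective decrease = 0.5 * g^T H^(-1) g = 1.6521


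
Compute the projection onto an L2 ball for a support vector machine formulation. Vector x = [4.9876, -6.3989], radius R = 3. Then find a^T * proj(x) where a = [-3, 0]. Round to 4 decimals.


Step 1: Compute ||x|| (intermediates to 6 decimals).
||x|| = sqrt(4.9876^2 + (-6.3989)^2) = 8.11308
Step 2: Project.
Since ||x|| > R, scale = R/||x|| = 3/8.11308 = 0.369773, proj(x) = scale * x
proj(x) = [1.84428, -2.36614]
Step 3: Dot product.
a^T * proj(x) = -3*1.84428 + 0*(-2.36614) = -5.5328


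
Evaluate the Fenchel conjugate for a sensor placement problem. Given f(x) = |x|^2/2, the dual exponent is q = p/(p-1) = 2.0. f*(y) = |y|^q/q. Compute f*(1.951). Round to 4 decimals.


The conjugate exponent q satisfies 1/p + 1/q = 1.
p = 2, so q = 2/(2 - 1) = 2.0
|y|^q = 1.951^2.0 = 3.8064
f*(1.951) = 3.8064 / 2.0 = 1.9032


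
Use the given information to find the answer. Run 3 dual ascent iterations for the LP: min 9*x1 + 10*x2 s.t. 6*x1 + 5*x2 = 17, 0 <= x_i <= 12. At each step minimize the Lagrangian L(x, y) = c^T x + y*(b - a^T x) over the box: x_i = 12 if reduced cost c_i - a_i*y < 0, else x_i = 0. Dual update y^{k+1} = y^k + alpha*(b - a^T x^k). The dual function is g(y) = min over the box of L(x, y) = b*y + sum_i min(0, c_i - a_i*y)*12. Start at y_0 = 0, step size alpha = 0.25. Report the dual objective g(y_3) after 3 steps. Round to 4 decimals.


Dual ascent for LP: min 9*x1 + 10*x2, 6*x1 + 5*x2 = 17, 0 <= x_i <= 12
Step 1: y^k = 0.0, reduced costs: (9.0, 10.0)
  x^k = (0.0, 0.0), subgradient = b - a^T x = 17.0
  y^{k+1} = 0.0 + 0.25*17.0 = 4.25
Step 2: y^k = 4.25, reduced costs: (-16.5, -11.25)
  x^k = (12.0, 12.0), subgradient = b - a^T x = -115.0
  y^{k+1} = 4.25 + 0.25*-115.0 = -24.5
Step 3: y^k = -24.5, reduced costs: (156.0, 132.5)
  x^k = (0.0, 0.0), subgradient = b - a^T x = 17.0
  y^{k+1} = -24.5 + 0.25*17.0 = -20.25
Dual objective at y_3 = -20.25: reduced costs (130.5, 111.25), box minimizer x = (0.0, 0.0)
g(y_3) = b*y + (c1 - a1*y)*x1 + (c2 - a2*y)*x2 = 17*(-20.25) + 130.5*0.0 + 111.25*0.0 = -344.25 + 0.0 + 0.0 = -344.25


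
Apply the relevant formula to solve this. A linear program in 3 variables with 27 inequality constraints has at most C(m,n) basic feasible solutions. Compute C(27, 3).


Each vertex corresponds to some choice of n active constraints out of m, so the number of vertices is at most C(m, n) = m! / (n!(m-n)!).
m = 27, n = 3
Numerator: 27 * 26 * 25
Denominator: 3! = 6
C(27, 3) = 2925


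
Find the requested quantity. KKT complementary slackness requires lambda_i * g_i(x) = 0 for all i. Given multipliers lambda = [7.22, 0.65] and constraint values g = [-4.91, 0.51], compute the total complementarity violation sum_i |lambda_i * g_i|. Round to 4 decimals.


KKT complementary slackness check:
lambda_1 * g_1 = 7.22 * -4.91 = -35.4502
lambda_2 * g_2 = 0.65 * 0.51 = 0.3315
Total violation = 35.4502 + 0.3315 = 35.7817


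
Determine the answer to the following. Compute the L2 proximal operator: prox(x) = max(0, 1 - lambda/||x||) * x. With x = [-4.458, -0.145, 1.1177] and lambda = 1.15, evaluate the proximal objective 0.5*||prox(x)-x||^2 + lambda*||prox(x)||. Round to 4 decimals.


Step 1: Compute ||x||.
||x|| = 4.5983
Step 2: Compute scaling factor.
scale = max(0, 1 - 1.15/4.5983) = 0.7499
Step 3: prox(x) = [-3.3431, -0.1087, 0.8382]
||prox(x)|| = 3.4483
Step 4: Proximal objective.
0.5*||prox-x||^2 = 0.6613
lambda*||prox|| = 3.9655
Total = 4.6268


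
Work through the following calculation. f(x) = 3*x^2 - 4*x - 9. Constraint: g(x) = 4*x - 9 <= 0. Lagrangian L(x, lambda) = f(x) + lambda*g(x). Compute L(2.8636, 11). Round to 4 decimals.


Step 1: Evaluate f(x).
f(2.8636) = 3*2.8636^2 - 4*2.8636 - 9 = 4.1462
Step 2: Evaluate g(x).
g(2.8636) = 4*2.8636 - 9 = 2.4544
Step 3: Compute Lagrangian.
L = 4.1462 + 11*2.4544 = 31.1446


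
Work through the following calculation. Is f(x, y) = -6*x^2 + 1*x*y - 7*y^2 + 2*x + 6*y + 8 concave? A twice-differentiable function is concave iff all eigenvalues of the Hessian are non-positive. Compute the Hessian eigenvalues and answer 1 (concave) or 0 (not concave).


The Hessian of f(x,y) = -6*x^2 + 1*x*y - 7*y^2 + 2*x + 6*y + 8 is:
H = [[-12, 1], [1, -14]]
Trace = -12 - 14 = -26
Determinant = -12*-14 - (1)^2 = 167
Discriminant = (-26)^2 - 4*167 = 8.0
Eigenvalues: lambda_1 = -14.4142, lambda_2 = -11.5858
The function is concave.

1


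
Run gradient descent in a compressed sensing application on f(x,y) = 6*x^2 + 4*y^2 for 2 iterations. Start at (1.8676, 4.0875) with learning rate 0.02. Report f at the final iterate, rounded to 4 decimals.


Gradient descent on f(x,y) = 6*x^2 + 4*y^2.
Starting point: (1.8676, 4.0875), alpha = 0.02
Step 1: grad_x = 2*6*1.8676 = 22.4112, grad_y = 2*4*4.0875 = 32.7
  x_1 = 1.8676 - 0.02*22.4112 = 1.4194
  y_1 = 4.0875 - 0.02*32.7 = 3.4335
Step 2: grad_x = 2*6*1.4194 = 17.0325, grad_y = 2*4*3.4335 = 27.468
  x_2 = 1.4194 - 0.02*17.0325 = 1.0787
  y_2 = 3.4335 - 0.02*27.468 = 2.8841
f(1.0787, 2.8841) = 6*1.0787^2 + 4*2.8841^2 = 40.2549


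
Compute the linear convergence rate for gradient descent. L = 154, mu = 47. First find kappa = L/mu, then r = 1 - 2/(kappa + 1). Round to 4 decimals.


Step 1: Compute the condition number.
kappa = L/mu = 154/47 = 3.2766
Step 2: Compute the convergence rate.
r = 1 - 2/(kappa + 1) = 1 - 2*mu/(L + mu) = (L - mu)/(L + mu) = 107/201 = 0.5323


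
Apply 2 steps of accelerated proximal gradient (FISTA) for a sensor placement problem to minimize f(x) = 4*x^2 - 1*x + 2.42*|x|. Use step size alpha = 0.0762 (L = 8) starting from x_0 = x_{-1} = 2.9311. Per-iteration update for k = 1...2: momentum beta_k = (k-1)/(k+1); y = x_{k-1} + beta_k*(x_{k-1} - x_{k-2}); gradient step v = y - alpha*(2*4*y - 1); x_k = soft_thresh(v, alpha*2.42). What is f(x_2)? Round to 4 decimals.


FISTA on f(x) = 4*x^2 - 1*x + 2.42*|x|
L = 8, alpha = 0.0762
Iteration 1: beta = 0.0, y = 2.9311 + 0.0*(2.9311 - 2.9311) = 2.9311
  grad(y) = 22.4488, v = y - alpha*grad = 1.2205
  prox(v) = soft_thresh(1.2205, 0.1844) = 1.0361
Iteration 2: beta = 0.3333, y = 1.0361 + 0.3333*(1.0361 - 2.9311) = 0.4044
  grad(y) = 2.2354, v = y - alpha*grad = 0.2341
  prox(v) = soft_thresh(0.2341, 0.1844) = 0.0497
f(x_2) = 4*0.0497^2 - 1*0.0497 + 2.42*|0.0497| = 0.0804


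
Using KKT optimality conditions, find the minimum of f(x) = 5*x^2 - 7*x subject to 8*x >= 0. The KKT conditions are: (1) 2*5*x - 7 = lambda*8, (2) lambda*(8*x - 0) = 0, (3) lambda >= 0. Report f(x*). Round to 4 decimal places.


Step 1: Try lambda = 0 (constraint inactive).
Stationarity: 2*5*x - 7 = 0
x* = 7/(2*5) = 0.7
Check constraint: 8*0.7 = 5.6 >= 0 -- satisfied.
Step 2: Compute optimal value.
f(x*) = 5*0.7^2 - 7*0.7 = -2.45


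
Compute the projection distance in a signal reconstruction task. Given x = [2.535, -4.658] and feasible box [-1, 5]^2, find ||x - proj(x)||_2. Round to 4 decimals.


Project each component onto [-1, 5].
clip(2.535) = 2.535, clip(-4.658) = -1.0
Projection = [2.535, -1.0]
Squared diffs: [0.0, 13.381]
Distance = sqrt(13.381) = 3.658


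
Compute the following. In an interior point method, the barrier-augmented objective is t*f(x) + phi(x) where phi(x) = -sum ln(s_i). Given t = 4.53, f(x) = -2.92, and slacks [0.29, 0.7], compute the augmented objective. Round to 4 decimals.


Step 1: Compute log-barrier.
ln values: [-1.2379, -0.3567]
phi = -(-1.2379 - 0.3567) = 1.5945
Step 2: Compute augmented objective.
t*f(x) = 4.53*-2.92 = -13.2276
Total = -13.2276 + 1.5945 = -11.6331


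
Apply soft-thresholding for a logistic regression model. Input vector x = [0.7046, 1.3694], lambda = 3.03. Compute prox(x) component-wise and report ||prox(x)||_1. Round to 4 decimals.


Soft-thresholding with lambda = 3.03:
prox(0.7046) = sign(0.7046)*max(|0.7046| - 3.03, 0) = 0.0
prox(1.3694) = sign(1.3694)*max(|1.3694| - 3.03, 0) = 0.0
prox(x) = [0.0, 0.0]
||prox(x)||_1 = 0.0 + 0.0 = 0.0


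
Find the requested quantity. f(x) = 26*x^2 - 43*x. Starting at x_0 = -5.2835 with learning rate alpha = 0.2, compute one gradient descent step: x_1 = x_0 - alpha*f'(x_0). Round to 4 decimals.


We compute the gradient at x_0 and apply the update.
f'(x) = 52*x - 43
f'(-5.2835) = 52*-5.2835 - 43 = -317.742
x_1 = -5.2835 - 0.2*-317.742 = 58.2649


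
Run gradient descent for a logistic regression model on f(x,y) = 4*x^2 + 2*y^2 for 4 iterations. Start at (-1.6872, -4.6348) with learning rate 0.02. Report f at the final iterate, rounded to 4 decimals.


Gradient descent on f(x,y) = 4*x^2 + 2*y^2.
Starting point: (-1.6872, -4.6348), alpha = 0.02
Step 1: grad_x = 2*4*-1.6872 = -13.4976, grad_y = 2*2*-4.6348 = -18.5392
  x_1 = -1.6872 - 0.02*-13.4976 = -1.4172
  y_1 = -4.6348 - 0.02*-18.5392 = -4.264
Step 2: grad_x = 2*4*-1.4172 = -11.338, grad_y = 2*2*-4.264 = -17.0561
  x_2 = -1.4172 - 0.02*-11.338 = -1.1905
  y_2 = -4.264 - 0.02*-17.0561 = -3.9229
Step 3: grad_x = 2*4*-1.1905 = -9.5239, grad_y = 2*2*-3.9229 = -15.6916
  x_3 = -1.1905 - 0.02*-9.5239 = -1.0
  y_3 = -3.9229 - 0.02*-15.6916 = -3.6091
Step 4: grad_x = 2*4*-1.0 = -8.0001, grad_y = 2*2*-3.6091 = -14.4363
  x_4 = -1.0 - 0.02*-8.0001 = -0.84
  y_4 = -3.6091 - 0.02*-14.4363 = -3.3203
f(-0.84, -3.3203) = 4*(-0.84)^2 + 2*(-3.3203)^2 = 24.8717


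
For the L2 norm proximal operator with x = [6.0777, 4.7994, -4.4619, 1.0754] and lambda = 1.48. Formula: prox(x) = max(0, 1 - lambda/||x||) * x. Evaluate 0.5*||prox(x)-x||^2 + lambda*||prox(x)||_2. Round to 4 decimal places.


Step 1: Compute ||x||.
||x|| = 9.0021
Step 2: Compute scaling factor.
scale = max(0, 1 - 1.48/9.0021) = 0.8356
Step 3: prox(x) = [5.0785, 4.0103, -3.7283, 0.8986]
||prox(x)|| = 7.5221
Step 4: Proximal objective.
0.5*||prox-x||^2 = 1.0952
lambda*||prox|| = 11.1327
Total = 12.2279


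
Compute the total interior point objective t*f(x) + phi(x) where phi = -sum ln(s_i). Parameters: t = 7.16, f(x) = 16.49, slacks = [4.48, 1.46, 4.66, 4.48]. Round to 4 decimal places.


Step 1: Compute log-barrier.
ln values: [1.4996, 0.3784, 1.539, 1.4996]
phi = -(1.4996 + 0.3784 + 1.539 + 1.4996) = -4.9167
Step 2: Compute augmented objective.
t*f(x) = 7.16*16.49 = 118.0684
Total = 118.0684 - 4.9167 = 113.1517


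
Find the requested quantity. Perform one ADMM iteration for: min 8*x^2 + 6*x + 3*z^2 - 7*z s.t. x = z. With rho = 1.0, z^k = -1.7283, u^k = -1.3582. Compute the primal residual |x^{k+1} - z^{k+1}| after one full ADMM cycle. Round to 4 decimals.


ADMM iteration with rho = 1.0, z^k = -1.7283, u^k = -1.3582
Step 1: x-update.
Minimize 8*x^2 + 6*x + (1.0/2)*(x + 1.7283 - 1.3582)^2
FOC: (2*8 + 1.0)*x = -6 + 1.0*(-1.7283 + 1.3582)
x^{k+1} = -0.3747
Step 2: z-update.
Minimize 3*z^2 - 7*z + (1.0/2)*(-0.3747 - z - 1.3582)^2
FOC: (2*3 + 1.0)*z = 7 + 1.0*(-0.3747 - 1.3582)
z^{k+1} = 0.7524
Step 3: u-update.
u^{k+1} = -1.3582 - 0.3747 - 0.7524 = -2.4854
Step 4: Primal residual = |-0.3747 - 0.7524| = 1.1272


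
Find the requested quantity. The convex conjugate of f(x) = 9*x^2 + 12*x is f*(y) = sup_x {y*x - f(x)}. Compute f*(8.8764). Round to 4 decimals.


f*(y) = sup_x {y*x - a*x^2 - b*x} = sup_x {(y-b)*x - a*x^2}
FOC: (y - b) - 2a*x = 0 => x* = (y - b)/(2a)
x* = (8.8764 - 12)/(2*9) = -0.1735
f*(8.8764) = (y-b)^2/(4a) = (8.8764 - 12)^2/(4*9)
= 9.7569/36 = 0.271


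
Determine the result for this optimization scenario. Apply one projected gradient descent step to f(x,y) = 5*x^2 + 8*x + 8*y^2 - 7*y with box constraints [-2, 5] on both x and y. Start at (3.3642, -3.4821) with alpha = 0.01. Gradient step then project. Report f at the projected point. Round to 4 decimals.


Step 1: Compute gradient at (3.3642, -3.4821).
grad_x = 2*5*3.3642 + 8 = 41.642
grad_y = 2*8*-3.4821 - 7 = -62.7136
Step 2: Gradient step.
x_raw = 3.3642 - 0.01*41.642 = 2.9478
y_raw = -3.4821 - 0.01*-62.7136 = -2.855
Step 3: Project onto [-2, 5].
x_proj = clip(2.9478) = 2.9478
y_proj = clip(-2.855) = -2.0
Step 4: Evaluate f.
f(2.9478, -2.0) = 113.0293


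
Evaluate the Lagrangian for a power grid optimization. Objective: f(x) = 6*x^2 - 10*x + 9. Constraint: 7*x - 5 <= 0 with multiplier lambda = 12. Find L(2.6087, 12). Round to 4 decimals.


Step 1: Evaluate f(x).
f(2.6087) = 6*2.6087^2 - 10*2.6087 + 9 = 23.7449
Step 2: Evaluate g(x).
g(2.6087) = 7*2.6087 - 5 = 13.2609
Step 3: Compute Lagrangian.
L = 23.7449 + 12*13.2609 = 182.8757


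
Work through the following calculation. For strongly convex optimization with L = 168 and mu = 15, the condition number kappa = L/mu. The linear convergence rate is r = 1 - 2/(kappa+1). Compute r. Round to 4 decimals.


Step 1: Compute the condition number.
kappa = L/mu = 168/15 = 11.2
Step 2: Compute the convergence rate.
r = 1 - 2/(kappa + 1) = 1 - 2*mu/(L + mu) = (L - mu)/(L + mu) = 153/183 = 0.8361


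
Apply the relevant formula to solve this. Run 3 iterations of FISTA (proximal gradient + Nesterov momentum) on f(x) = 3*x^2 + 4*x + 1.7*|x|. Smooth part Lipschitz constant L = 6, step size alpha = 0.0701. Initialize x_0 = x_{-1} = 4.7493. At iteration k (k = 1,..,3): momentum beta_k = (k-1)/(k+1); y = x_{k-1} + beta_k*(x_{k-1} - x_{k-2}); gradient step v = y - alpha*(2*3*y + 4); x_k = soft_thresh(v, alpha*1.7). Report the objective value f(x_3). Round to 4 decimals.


FISTA on f(x) = 3*x^2 + 4*x + 1.7*|x|
L = 6, alpha = 0.0701
Iteration 1: beta = 0.0, y = 4.7493 + 0.0*(4.7493 - 4.7493) = 4.7493
  grad(y) = 32.4958, v = y - alpha*grad = 2.4713
  prox(v) = soft_thresh(2.4713, 0.1192) = 2.3522
Iteration 2: beta = 0.3333, y = 2.3522 + 0.3333*(2.3522 - 4.7493) = 1.5531
  grad(y) = 13.3188, v = y - alpha*grad = 0.6195
  prox(v) = soft_thresh(0.6195, 0.1192) = 0.5003
Iteration 3: beta = 0.5, y = 0.5003 + 0.5*(0.5003 - 2.3522) = -0.4256
  grad(y) = 1.4463, v = y - alpha*grad = -0.527
  prox(v) = soft_thresh(-0.527, 0.1192) = -0.4078
f(x_3) = 3*(-0.4078)^2 + 4*(-0.4078) + 1.7*|-0.4078| = -0.439


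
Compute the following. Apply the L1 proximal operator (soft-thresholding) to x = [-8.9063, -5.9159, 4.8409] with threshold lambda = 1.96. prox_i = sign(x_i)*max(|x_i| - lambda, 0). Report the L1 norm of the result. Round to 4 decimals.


Soft-thresholding with lambda = 1.96:
prox(-8.9063) = sign(-8.9063)*max(|-8.9063| - 1.96, 0) = -6.9463
prox(-5.9159) = sign(-5.9159)*max(|-5.9159| - 1.96, 0) = -3.9559
prox(4.8409) = sign(4.8409)*max(|4.8409| - 1.96, 0) = 2.8809
prox(x) = [-6.9463, -3.9559, 2.8809]
||prox(x)||_1 = 6.9463 + 3.9559 + 2.8809 = 13.7831


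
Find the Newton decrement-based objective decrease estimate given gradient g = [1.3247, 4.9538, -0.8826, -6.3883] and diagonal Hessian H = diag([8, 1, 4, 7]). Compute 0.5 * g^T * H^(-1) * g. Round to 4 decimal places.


Step 1: H is diagonal, so H^(-1) * g = [0.1656, 4.9538, -0.2207, -0.9126].
Step 2: g^T H^(-1) g = sum_i g_i^2 / H_ii
  = (1.3247)^2/8 + (4.9538)^2/1 + (-0.8826)^2/4 + (-6.3883)^2/7
  = 0.2194 + 24.5401 + 0.1947 + 5.8301 = 30.7843
Step 3: Objective decrease = 0.5 * g^T H^(-1) g = 15.3921


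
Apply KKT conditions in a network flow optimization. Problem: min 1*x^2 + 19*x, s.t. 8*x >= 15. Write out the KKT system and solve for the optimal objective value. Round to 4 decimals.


Step 1: Try lambda = 0 (constraint inactive).
x_unc = -19/(2*1) = -9.5
Check: 8*-9.5 = -76.0 < 15 -- violated!
Step 2: Constraint must be active: 8*x = 15
x* = 15/8 = 1.875
lambda = (2*1*1.875 + 19)/8 = 2.8438
Step 3: Compute optimal value.
f(x*) = 1*1.875^2 + 19*1.875 = 39.1406


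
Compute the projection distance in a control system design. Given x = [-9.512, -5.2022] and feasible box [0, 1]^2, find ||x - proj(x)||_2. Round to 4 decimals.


Project each component onto [0, 1].
clip(-9.512) = 0.0, clip(-5.2022) = 0.0
Projection = [0.0, 0.0]
Squared diffs: [90.4781, 27.0629]
Distance = sqrt(117.541) = 10.8416


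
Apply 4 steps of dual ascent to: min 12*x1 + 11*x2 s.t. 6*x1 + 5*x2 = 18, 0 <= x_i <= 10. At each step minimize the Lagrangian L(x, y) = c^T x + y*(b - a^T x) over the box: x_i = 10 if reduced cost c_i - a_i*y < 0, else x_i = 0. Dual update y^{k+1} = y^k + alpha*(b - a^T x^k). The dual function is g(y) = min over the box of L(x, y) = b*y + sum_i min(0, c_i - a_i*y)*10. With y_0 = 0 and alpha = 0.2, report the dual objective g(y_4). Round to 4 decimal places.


Dual ascent for LP: min 12*x1 + 11*x2, 6*x1 + 5*x2 = 18, 0 <= x_i <= 10
Step 1: y^k = 0.0, reduced costs: (12.0, 11.0)
  x^k = (0.0, 0.0), subgradient = b - a^T x = 18.0
  y^{k+1} = 0.0 + 0.2*18.0 = 3.6
Step 2: y^k = 3.6, reduced costs: (-9.6, -7.0)
  x^k = (10.0, 10.0), subgradient = b - a^T x = -92.0
  y^{k+1} = 3.6 + 0.2*-92.0 = -14.8
Step 3: y^k = -14.8, reduced costs: (100.8, 85.0)
  x^k = (0.0, 0.0), subgradient = b - a^T x = 18.0
  y^{k+1} = -14.8 + 0.2*18.0 = -11.2
Step 4: y^k = -11.2, reduced costs: (79.2, 67.0)
  x^k = (0.0, 0.0), subgradient = b - a^T x = 18.0
  y^{k+1} = -11.2 + 0.2*18.0 = -7.6
Dual objective at y_4 = -7.6: reduced costs (57.6, 49.0), box minimizer x = (0.0, 0.0)
g(y_4) = b*y + (c1 - a1*y)*x1 + (c2 - a2*y)*x2 = 18*(-7.6) + 57.6*0.0 + 49.0*0.0 = -136.8 + 0.0 + 0.0 = -136.8


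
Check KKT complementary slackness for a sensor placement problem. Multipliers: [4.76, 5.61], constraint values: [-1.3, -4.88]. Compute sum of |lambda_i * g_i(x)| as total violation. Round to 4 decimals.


KKT complementary slackness check:
lambda_1 * g_1 = 4.76 * -1.3 = -6.188
lambda_2 * g_2 = 5.61 * -4.88 = -27.3768
Total violation = 6.188 + 27.3768 = 33.5648


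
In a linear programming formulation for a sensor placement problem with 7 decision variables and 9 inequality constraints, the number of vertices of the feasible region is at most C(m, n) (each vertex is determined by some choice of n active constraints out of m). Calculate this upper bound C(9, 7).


Each vertex corresponds to some choice of n active constraints out of m, so the number of vertices is at most C(m, n) = m! / (n!(m-n)!).
m = 9, n = 7
Numerator: 9 * 8 * 7 * 6 * 5 * 4 * 3
Denominator: 7! = 5040
C(9, 7) = 36


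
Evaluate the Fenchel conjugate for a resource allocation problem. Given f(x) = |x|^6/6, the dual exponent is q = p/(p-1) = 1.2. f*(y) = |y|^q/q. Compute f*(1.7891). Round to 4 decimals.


The conjugate exponent q satisfies 1/p + 1/q = 1.
p = 6, so q = 6/(6 - 1) = 1.2
|y|^q = 1.7891^1.2 = 2.0098
f*(1.7891) = 2.0098 / 1.2 = 1.6749


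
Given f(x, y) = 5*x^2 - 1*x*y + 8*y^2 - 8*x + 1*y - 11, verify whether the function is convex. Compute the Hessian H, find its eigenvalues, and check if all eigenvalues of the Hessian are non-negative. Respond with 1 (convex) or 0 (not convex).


The Hessian of f(x,y) = 5*x^2 - 1*x*y + 8*y^2 - 8*x + 1*y - 11 is:
H = [[10, -1], [-1, 16]]
Trace = 10 + 16 = 26
Determinant = 10*16 - (-1)^2 = 159
Discriminant = (26)^2 - 4*159 = 40.0
Eigenvalues: lambda_1 = 9.8377, lambda_2 = 16.1623
The function is convex.

1


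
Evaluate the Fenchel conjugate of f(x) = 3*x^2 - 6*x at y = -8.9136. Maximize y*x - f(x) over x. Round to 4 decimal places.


f*(y) = sup_x {y*x - a*x^2 - b*x} = sup_x {(y-b)*x - a*x^2}
FOC: (y - b) - 2a*x = 0 => x* = (y - b)/(2a)
x* = (-8.9136 + 6)/(2*3) = -0.4856
f*(-8.9136) = (y-b)^2/(4a) = (-8.9136 + 6)^2/(4*3)
= 8.4891/12 = 0.7074


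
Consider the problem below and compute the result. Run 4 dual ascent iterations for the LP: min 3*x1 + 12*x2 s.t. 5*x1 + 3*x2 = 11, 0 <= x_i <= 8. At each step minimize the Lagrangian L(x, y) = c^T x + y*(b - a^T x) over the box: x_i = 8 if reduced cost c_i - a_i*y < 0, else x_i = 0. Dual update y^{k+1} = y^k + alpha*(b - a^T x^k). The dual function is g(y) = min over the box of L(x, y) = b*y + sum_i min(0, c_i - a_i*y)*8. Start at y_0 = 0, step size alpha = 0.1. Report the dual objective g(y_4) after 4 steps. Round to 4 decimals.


Dual ascent for LP: min 3*x1 + 12*x2, 5*x1 + 3*x2 = 11, 0 <= x_i <= 8
Step 1: y^k = 0.0, reduced costs: (3.0, 12.0)
  x^k = (0.0, 0.0), subgradient = b - a^T x = 11.0
  y^{k+1} = 0.0 + 0.1*11.0 = 1.1
Step 2: y^k = 1.1, reduced costs: (-2.5, 8.7)
  x^k = (8.0, 0.0), subgradient = b - a^T x = -29.0
  y^{k+1} = 1.1 + 0.1*-29.0 = -1.8
Step 3: y^k = -1.8, reduced costs: (12.0, 17.4)
  x^k = (0.0, 0.0), subgradient = b - a^T x = 11.0
  y^{k+1} = -1.8 + 0.1*11.0 = -0.7
Step 4: y^k = -0.7, reduced costs: (6.5, 14.1)
  x^k = (0.0, 0.0), subgradient = b - a^T x = 11.0
  y^{k+1} = -0.7 + 0.1*11.0 = 0.4
Dual objective at y_4 = 0.4: reduced costs (1.0, 10.8), box minimizer x = (0.0, 0.0)
g(y_4) = b*y + (c1 - a1*y)*x1 + (c2 - a2*y)*x2 = 11*0.4 + 1.0*0.0 + 10.8*0.0 = 4.4 + 0.0 + 0.0 = 4.4


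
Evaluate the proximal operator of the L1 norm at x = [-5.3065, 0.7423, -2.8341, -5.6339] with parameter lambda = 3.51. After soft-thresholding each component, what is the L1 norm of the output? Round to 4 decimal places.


Soft-thresholding with lambda = 3.51:
prox(-5.3065) = sign(-5.3065)*max(|-5.3065| - 3.51, 0) = -1.7965
prox(0.7423) = sign(0.7423)*max(|0.7423| - 3.51, 0) = 0.0
prox(-2.8341) = sign(-2.8341)*max(|-2.8341| - 3.51, 0) = 0.0
prox(-5.6339) = sign(-5.6339)*max(|-5.6339| - 3.51, 0) = -2.1239
prox(x) = [-1.7965, 0.0, 0.0, -2.1239]
||prox(x)||_1 = 1.7965 + 0.0 + 0.0 + 2.1239 = 3.9204


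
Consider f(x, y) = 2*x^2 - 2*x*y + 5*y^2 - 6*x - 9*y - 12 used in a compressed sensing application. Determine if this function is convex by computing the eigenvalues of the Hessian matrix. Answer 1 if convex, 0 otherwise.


The Hessian of f(x,y) = 2*x^2 - 2*x*y + 5*y^2 - 6*x - 9*y - 12 is:
H = [[4, -2], [-2, 10]]
Trace = 4 + 10 = 14
Determinant = 4*10 - (-2)^2 = 36
Discriminant = (14)^2 - 4*36 = 52.0
Eigenvalues: lambda_1 = 3.3944, lambda_2 = 10.6056
The function is convex.

1


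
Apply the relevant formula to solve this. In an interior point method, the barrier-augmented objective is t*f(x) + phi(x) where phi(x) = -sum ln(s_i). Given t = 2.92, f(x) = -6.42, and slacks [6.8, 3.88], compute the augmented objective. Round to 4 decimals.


Step 1: Compute log-barrier.
ln values: [1.9169, 1.3558]
phi = -(1.9169 + 1.3558) = -3.2728
Step 2: Compute augmented objective.
t*f(x) = 2.92*-6.42 = -18.7464
Total = -18.7464 - 3.2728 = -22.0192


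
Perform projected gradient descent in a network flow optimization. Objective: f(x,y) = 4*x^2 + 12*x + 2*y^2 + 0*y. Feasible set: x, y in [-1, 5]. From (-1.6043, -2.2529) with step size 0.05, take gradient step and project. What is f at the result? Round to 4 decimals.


Step 1: Compute gradient at (-1.6043, -2.2529).
grad_x = 2*4*-1.6043 + 12 = -0.8344
grad_y = 2*2*-2.2529 + 0 = -9.0116
Step 2: Gradient step.
x_raw = -1.6043 - 0.05*-0.8344 = -1.5626
y_raw = -2.2529 - 0.05*-9.0116 = -1.8023
Step 3: Project onto [-1, 5].
x_proj = clip(-1.5626) = -1.0
y_proj = clip(-1.8023) = -1.0
Step 4: Evaluate f.
f(-1.0, -1.0) = -6.0


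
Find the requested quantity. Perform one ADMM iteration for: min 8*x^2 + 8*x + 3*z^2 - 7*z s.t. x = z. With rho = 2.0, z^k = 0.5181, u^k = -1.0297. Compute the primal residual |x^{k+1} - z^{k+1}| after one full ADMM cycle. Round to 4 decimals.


ADMM iteration with rho = 2.0, z^k = 0.5181, u^k = -1.0297
Step 1: x-update.
Minimize 8*x^2 + 8*x + (2.0/2)*(x - 0.5181 - 1.0297)^2
FOC: (2*8 + 2.0)*x = -8 + 2.0*(0.5181 + 1.0297)
x^{k+1} = -0.2725
Step 2: z-update.
Minimize 3*z^2 - 7*z + (2.0/2)*(-0.2725 - z - 1.0297)^2
FOC: (2*3 + 2.0)*z = 7 + 2.0*(-0.2725 - 1.0297)
z^{k+1} = 0.5495
Step 3: u-update.
u^{k+1} = -1.0297 - 0.2725 - 0.5495 = -1.8516
Step 4: Primal residual = |-0.2725 - 0.5495| = 0.8219


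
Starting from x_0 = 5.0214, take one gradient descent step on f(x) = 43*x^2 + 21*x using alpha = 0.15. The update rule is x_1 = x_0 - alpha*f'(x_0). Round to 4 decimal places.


We compute the gradient at x_0 and apply the update.
f'(x) = 86*x + 21
f'(5.0214) = 86*5.0214 + 21 = 452.8404
x_1 = 5.0214 - 0.15*452.8404 = -62.9047


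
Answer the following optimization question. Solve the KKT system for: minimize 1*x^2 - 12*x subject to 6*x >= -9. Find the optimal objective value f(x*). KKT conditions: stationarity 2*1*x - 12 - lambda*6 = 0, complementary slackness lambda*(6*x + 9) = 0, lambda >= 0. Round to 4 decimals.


Step 1: Try lambda = 0 (constraint inactive).
Stationarity: 2*1*x - 12 = 0
x* = 12/(2*1) = 6.0
Check constraint: 6*6.0 = 36.0 >= -9 -- satisfied.
Step 2: Compute optimal value.
f(x*) = 1*6.0^2 - 12*6.0 = -36.0


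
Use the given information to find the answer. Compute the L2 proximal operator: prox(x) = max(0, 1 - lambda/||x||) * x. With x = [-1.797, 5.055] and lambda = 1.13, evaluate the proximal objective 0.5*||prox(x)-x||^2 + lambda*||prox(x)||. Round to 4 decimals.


Step 1: Compute ||x||.
||x|| = 5.3649
Step 2: Compute scaling factor.
scale = max(0, 1 - 1.13/5.3649) = 0.7894
Step 3: prox(x) = [-1.4185, 3.9903]
||prox(x)|| = 4.2349
Step 4: Proximal objective.
0.5*||prox-x||^2 = 0.6385
lambda*||prox|| = 4.7854
Total = 5.4239


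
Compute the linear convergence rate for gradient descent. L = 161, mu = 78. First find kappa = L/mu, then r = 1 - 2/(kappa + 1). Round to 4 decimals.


Step 1: Compute the condition number.
kappa = L/mu = 161/78 = 2.0641
Step 2: Compute the convergence rate.
r = 1 - 2/(kappa + 1) = 1 - 2*mu/(L + mu) = (L - mu)/(L + mu) = 83/239 = 0.3473


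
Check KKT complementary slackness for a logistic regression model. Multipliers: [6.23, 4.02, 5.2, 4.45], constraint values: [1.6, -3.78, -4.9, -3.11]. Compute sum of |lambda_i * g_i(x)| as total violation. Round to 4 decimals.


KKT complementary slackness check:
lambda_1 * g_1 = 6.23 * 1.6 = 9.968
lambda_2 * g_2 = 4.02 * -3.78 = -15.1956
lambda_3 * g_3 = 5.2 * -4.9 = -25.48
lambda_4 * g_4 = 4.45 * -3.11 = -13.8395
Total violation = 9.968 + 15.1956 + 25.48 + 13.8395 = 64.4831


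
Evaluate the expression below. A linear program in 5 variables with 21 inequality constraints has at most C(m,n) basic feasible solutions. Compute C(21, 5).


Each vertex corresponds to some choice of n active constraints out of m, so the number of vertices is at most C(m, n) = m! / (n!(m-n)!).
m = 21, n = 5
Numerator: 21 * 20 * 19 * 18 * 17
Denominator: 5! = 120
C(21, 5) = 20349


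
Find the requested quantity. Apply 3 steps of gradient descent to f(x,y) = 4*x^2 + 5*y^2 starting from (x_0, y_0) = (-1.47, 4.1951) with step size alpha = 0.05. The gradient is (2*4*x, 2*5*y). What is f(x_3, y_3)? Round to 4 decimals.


Gradient descent on f(x,y) = 4*x^2 + 5*y^2.
Starting point: (-1.47, 4.1951), alpha = 0.05
Step 1: grad_x = 2*4*-1.47 = -11.76, grad_y = 2*5*4.1951 = 41.951
  x_1 = -1.47 - 0.05*-11.76 = -0.882
  y_1 = 4.1951 - 0.05*41.951 = 2.0976
Step 2: grad_x = 2*4*-0.882 = -7.056, grad_y = 2*5*2.0976 = 20.9755
  x_2 = -0.882 - 0.05*-7.056 = -0.5292
  y_2 = 2.0976 - 0.05*20.9755 = 1.0488
Step 3: grad_x = 2*4*-0.5292 = -4.2336, grad_y = 2*5*1.0488 = 10.4878
  x_3 = -0.5292 - 0.05*-4.2336 = -0.3175
  y_3 = 1.0488 - 0.05*10.4878 = 0.5244
f(-0.3175, 0.5244) = 4*(-0.3175)^2 + 5*0.5244^2 = 1.7782


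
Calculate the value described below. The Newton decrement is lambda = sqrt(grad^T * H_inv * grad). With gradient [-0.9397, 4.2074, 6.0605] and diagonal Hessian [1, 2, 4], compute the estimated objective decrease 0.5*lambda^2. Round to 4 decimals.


Step 1: H is diagonal, so H^(-1) * g = [-0.9397, 2.1037, 1.5151].
Step 2: g^T H^(-1) g = sum_i g_i^2 / H_ii
  = (-0.9397)^2/1 + (4.2074)^2/2 + (6.0605)^2/4
  = 0.883 + 8.8511 + 9.1824 = 18.9166
Step 3: Objective decrease = 0.5 * g^T H^(-1) g = 9.4583


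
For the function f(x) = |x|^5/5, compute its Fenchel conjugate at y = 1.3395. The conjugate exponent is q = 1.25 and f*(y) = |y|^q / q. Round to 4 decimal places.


The conjugate exponent q satisfies 1/p + 1/q = 1.
p = 5, so q = 5/(5 - 1) = 1.25
|y|^q = 1.3395^1.25 = 1.441
f*(1.3395) = 1.441 / 1.25 = 1.1528


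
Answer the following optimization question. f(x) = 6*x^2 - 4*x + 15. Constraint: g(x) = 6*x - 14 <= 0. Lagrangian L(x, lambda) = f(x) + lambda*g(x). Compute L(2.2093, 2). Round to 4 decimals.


Step 1: Evaluate f(x).
f(2.2093) = 6*2.2093^2 - 4*2.2093 + 15 = 35.4488
Step 2: Evaluate g(x).
g(2.2093) = 6*2.2093 - 14 = -0.7442
Step 3: Compute Lagrangian.
L = 35.4488 + 2*-0.7442 = 33.9604


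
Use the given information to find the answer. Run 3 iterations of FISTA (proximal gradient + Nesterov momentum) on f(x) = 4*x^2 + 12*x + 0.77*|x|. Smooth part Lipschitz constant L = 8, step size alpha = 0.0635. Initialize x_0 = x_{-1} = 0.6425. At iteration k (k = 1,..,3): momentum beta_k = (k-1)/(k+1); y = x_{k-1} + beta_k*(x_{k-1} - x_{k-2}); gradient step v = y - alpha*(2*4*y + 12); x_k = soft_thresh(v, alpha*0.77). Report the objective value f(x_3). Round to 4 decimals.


FISTA on f(x) = 4*x^2 + 12*x + 0.77*|x|
L = 8, alpha = 0.0635
Iteration 1: beta = 0.0, y = 0.6425 + 0.0*(0.6425 - 0.6425) = 0.6425
  grad(y) = 17.14, v = y - alpha*grad = -0.4459
  prox(v) = soft_thresh(-0.4459, 0.0489) = -0.397
Iteration 2: beta = 0.3333, y = -0.397 + 0.3333*(-0.397 - 0.6425) = -0.7435
  grad(y) = 6.0521, v = y - alpha*grad = -1.1278
  prox(v) = soft_thresh(-1.1278, 0.0489) = -1.0789
Iteration 3: beta = 0.5, y = -1.0789 + 0.5*(-1.0789 + 0.397) = -1.4199
  grad(y) = 0.6411, v = y - alpha*grad = -1.4606
  prox(v) = soft_thresh(-1.4606, 0.0489) = -1.4117
f(x_3) = 4*(-1.4117)^2 + 12*(-1.4117) + 0.77*|-1.4117| = -7.8818


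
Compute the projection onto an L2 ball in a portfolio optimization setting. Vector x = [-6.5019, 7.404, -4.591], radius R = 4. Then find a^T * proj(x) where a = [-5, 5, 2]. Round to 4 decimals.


Step 1: Compute ||x|| (intermediates to 6 decimals).
||x|| = sqrt((-6.5019)^2 + 7.404^2 + (-4.591)^2) = 10.870658
Step 2: Project.
Since ||x|| > R, scale = R/||x|| = 4/10.870658 = 0.367963, proj(x) = scale * x
proj(x) = [-2.392459, 2.724398, -1.689318]
Step 3: Dot product.
a^T * proj(x) = -5*(-2.392459) + 5*2.724398 + 2*(-1.689318) = 22.2056


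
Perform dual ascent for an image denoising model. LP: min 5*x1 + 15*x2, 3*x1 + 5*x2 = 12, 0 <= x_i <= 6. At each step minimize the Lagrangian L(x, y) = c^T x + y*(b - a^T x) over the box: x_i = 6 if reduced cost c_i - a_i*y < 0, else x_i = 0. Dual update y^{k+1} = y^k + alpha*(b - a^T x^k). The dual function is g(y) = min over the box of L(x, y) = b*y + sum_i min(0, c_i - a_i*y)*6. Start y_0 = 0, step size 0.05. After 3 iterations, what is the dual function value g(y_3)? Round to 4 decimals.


Dual ascent for LP: min 5*x1 + 15*x2, 3*x1 + 5*x2 = 12, 0 <= x_i <= 6
Step 1: y^k = 0.0, reduced costs: (5.0, 15.0)
  x^k = (0.0, 0.0), subgradient = b - a^T x = 12.0
  y^{k+1} = 0.0 + 0.05*12.0 = 0.6
Step 2: y^k = 0.6, reduced costs: (3.2, 12.0)
  x^k = (0.0, 0.0), subgradient = b - a^T x = 12.0
  y^{k+1} = 0.6 + 0.05*12.0 = 1.2
Step 3: y^k = 1.2, reduced costs: (1.4, 9.0)
  x^k = (0.0, 0.0), subgradient = b - a^T x = 12.0
  y^{k+1} = 1.2 + 0.05*12.0 = 1.8
Dual objective at y_3 = 1.8: reduced costs (-0.4, 6.0), box minimizer x = (6.0, 0.0)
g(y_3) = b*y + (c1 - a1*y)*x1 + (c2 - a2*y)*x2 = 12*1.8 + (-0.4)*6.0 + 6.0*0.0 = 21.6 - 2.4 + 0.0 = 19.2


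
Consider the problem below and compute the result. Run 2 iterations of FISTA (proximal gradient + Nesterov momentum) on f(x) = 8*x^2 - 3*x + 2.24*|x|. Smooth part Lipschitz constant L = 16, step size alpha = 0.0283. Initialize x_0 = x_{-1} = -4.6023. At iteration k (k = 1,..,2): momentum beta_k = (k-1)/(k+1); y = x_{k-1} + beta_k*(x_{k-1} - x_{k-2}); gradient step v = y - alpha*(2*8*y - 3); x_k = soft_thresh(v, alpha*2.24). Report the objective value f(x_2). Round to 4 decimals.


FISTA on f(x) = 8*x^2 - 3*x + 2.24*|x|
L = 16, alpha = 0.0283
Iteration 1: beta = 0.0, y = -4.6023 + 0.0*(-4.6023 + 4.6023) = -4.6023
  grad(y) = -76.6368, v = y - alpha*grad = -2.4335
  prox(v) = soft_thresh(-2.4335, 0.0634) = -2.3701
Iteration 2: beta = 0.3333, y = -2.3701 + 0.3333*(-2.3701 + 4.6023) = -1.626
  grad(y) = -29.0162, v = y - alpha*grad = -0.8049
  prox(v) = soft_thresh(-0.8049, 0.0634) = -0.7415
f(x_2) = 8*(-0.7415)^2 - 3*(-0.7415) + 2.24*|-0.7415| = 8.2834


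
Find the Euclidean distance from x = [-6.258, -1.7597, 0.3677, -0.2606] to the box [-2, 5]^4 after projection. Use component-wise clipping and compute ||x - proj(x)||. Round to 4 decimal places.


Project each component onto [-2, 5].
clip(-6.258) = -2.0, clip(-1.7597) = -1.7597, clip(0.3677) = 0.3677, clip(-0.2606) = -0.2606
Projection = [-2.0, -1.7597, 0.3677, -0.2606]
Squared diffs: [18.1306, 0.0, 0.0, 0.0]
Distance = sqrt(18.1306) = 4.258


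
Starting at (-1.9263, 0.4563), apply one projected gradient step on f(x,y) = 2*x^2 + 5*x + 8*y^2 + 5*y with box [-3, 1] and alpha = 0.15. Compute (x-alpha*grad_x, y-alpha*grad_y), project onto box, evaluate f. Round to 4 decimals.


Step 1: Compute gradient at (-1.9263, 0.4563).
grad_x = 2*2*-1.9263 + 5 = -2.7052
grad_y = 2*8*0.4563 + 5 = 12.3008
Step 2: Gradient step.
x_raw = -1.9263 - 0.15*-2.7052 = -1.5205
y_raw = 0.4563 - 0.15*12.3008 = -1.3888
Step 3: Project onto [-3, 1].
x_proj = clip(-1.5205) = -1.5205
y_proj = clip(-1.3888) = -1.3888
Step 4: Evaluate f.
f(-1.5205, -1.3888) = 5.5078


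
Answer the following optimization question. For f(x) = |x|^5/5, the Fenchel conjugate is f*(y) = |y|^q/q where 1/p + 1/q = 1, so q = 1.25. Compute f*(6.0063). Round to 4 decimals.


The conjugate exponent q satisfies 1/p + 1/q = 1.
p = 5, so q = 5/(5 - 1) = 1.25
|y|^q = 6.0063^1.25 = 9.4028
f*(6.0063) = 9.4028 / 1.25 = 7.5223


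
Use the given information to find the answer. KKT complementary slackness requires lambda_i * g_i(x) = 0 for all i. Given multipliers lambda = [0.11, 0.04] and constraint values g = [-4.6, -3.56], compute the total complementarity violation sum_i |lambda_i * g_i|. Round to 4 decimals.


KKT complementary slackness check:
lambda_1 * g_1 = 0.11 * -4.6 = -0.506
lambda_2 * g_2 = 0.04 * -3.56 = -0.1424
Total violation = 0.506 + 0.1424 = 0.6484


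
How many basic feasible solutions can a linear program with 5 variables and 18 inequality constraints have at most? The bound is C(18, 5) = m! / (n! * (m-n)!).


Each vertex corresponds to some choice of n active constraints out of m, so the number of vertices is at most C(m, n) = m! / (n!(m-n)!).
m = 18, n = 5
Numerator: 18 * 17 * 16 * 15 * 14
Denominator: 5! = 120
C(18, 5) = 8568
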